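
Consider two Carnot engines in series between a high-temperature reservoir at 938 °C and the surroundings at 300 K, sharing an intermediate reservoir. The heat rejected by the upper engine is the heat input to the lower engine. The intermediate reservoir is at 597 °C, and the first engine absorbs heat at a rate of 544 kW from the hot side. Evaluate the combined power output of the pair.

Ẇ_total ≈ 409 kW

T_H = 938 °C → 938 + 273.15 = 1211.15 K.
Two reversible stages in series are equivalent to a single Carnot engine between T_H and T_C, so η_total = 1 − T_C/T_H = 1 − 300.00/1211.15 = 0.7523.
W_total = η_total · Q_H = 0.7523 × 544 = 409 kW.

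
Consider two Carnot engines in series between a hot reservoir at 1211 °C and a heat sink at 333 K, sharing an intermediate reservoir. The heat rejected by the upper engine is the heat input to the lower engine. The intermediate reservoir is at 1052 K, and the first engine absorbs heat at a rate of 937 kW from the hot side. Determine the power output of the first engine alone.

Ẇ₁ ≈ 273 kW

T_H = 1211 °C → 1211 + 273.15 = 1484.15 K.
First-stage efficiency η₁ = 1 − T_m/T_H = 1 − 1052.00/1484.15 = 0.2912.
W₁ = η₁·Q_H = 0.2912 × 937 = 273 kW.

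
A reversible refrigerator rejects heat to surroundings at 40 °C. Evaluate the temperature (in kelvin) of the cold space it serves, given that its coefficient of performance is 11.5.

T_H = 40 °C → 40 + 273.15 = 313.15 K.
COP_R = T_C/(T_H − T_C) ⇒ T_C = T_H·COP_R/(1 + COP_R) = 313.15 × 11.5/(1 + 11.5) = 288 K.

T_C ≈ 288 K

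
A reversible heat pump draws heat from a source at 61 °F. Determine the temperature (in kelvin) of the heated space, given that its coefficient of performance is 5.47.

T_H ≈ 354 K

T_C = 61 °F → (61 − 32) × 5/9 = 16.11 °C = 289.26 K.
COP_HP = T_H/(T_H − T_C) ⇒ T_H = T_C·COP_HP/(COP_HP − 1) = 289.26 × 5.47/(5.47 − 1) = 354 K.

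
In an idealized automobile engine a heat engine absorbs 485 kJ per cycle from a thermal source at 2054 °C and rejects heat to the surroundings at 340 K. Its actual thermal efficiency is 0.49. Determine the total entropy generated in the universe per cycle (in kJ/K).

T_H = 2054 °C → 2054 + 273.15 = 2327.15 K.
W = η·Q_H = 0.49 × 485 = 237.7 kJ, so Q_C = Q_H − W = 247.3 kJ.
Entropy balance on the reservoirs: −Q_H/T_H = -0.2084 kJ/K, +Q_C/T_C = 0.7275 kJ/K.
ΔS_univ = −Q_H/T_H + Q_C/T_C = 0.519 kJ/K (> 0, since η = 0.49 < η_Carnot = 0.854).

ΔS_univ ≈ 0.519 kJ/K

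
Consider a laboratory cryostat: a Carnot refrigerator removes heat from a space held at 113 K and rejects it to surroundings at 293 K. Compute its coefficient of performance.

COP_R ≈ 0.628

COP_R = T_C/(T_H − T_C) = 113.00/(293.00 − 113.00) = 0.628.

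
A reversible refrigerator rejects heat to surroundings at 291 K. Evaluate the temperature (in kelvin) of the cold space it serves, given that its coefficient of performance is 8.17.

COP_R = T_C/(T_H − T_C) ⇒ T_C = T_H·COP_R/(1 + COP_R) = 291.00 × 8.17/(1 + 8.17) = 259 K.

T_C ≈ 259 K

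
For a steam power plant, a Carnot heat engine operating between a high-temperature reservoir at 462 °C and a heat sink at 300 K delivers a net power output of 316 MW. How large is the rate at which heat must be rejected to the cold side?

T_H = 462 °C → 462 + 273.15 = 735.15 K.
η_rev = 1 − T_C/T_H = 1 − 300.00/735.15 = 0.5919.
Since Q_C/Q_H = T_C/T_H and Q_H = W/η, Q_C = W·T_C/(T_H − T_C) = 316 × 300.00/435.15 = 218 MW.

Q̇_C ≈ 218 MW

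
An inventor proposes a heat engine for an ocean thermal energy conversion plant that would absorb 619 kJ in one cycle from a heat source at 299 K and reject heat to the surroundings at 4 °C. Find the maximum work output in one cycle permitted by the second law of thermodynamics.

T_C = 4 °C → 4 + 273.15 = 277.15 K.
By the Carnot theorem, η_max = 1 − T_C/T_H = 1 − 277.15/299.00 = 0.0731.
W_max = η_max · Q_H = 0.0731 × 619 = 45.23 kJ.

W_max ≈ 45.23 kJ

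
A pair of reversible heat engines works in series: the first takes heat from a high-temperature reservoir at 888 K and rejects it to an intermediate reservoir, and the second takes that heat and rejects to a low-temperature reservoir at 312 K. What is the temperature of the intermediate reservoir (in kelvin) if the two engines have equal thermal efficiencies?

Equal efficiencies require 1 − T_m/T_H = 1 − T_C/T_m, i.e. T_m/T_H = T_C/T_m, so T_m = √(T_H·T_C) = √(888.00 × 312.00) = 526 K.

T_m ≈ 526 K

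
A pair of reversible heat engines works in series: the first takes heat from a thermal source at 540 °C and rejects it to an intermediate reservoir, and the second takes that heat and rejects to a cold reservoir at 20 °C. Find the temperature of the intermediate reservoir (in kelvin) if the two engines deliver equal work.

T_m ≈ 553 K

T_H = 540 °C → 540 + 273.15 = 813.15 K.
T_C = 20 °C → 20 + 273.15 = 293.15 K.
For reversible stages Q_m = Q_H·(T_m/T_H). Setting W₁ = Q_H(1 − T_m/T_H) equal to W₂ = Q_m(1 − T_C/T_m) = Q_H·(T_m − T_C)/T_H gives T_H − T_m = T_m − T_C, so T_m = (T_H + T_C)/2 = (813.15 + 293.15)/2 = 553 K.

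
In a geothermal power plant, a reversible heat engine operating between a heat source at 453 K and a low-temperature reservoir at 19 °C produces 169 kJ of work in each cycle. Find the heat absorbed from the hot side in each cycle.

T_C = 19 °C → 19 + 273.15 = 292.15 K.
Since the cycle is reversible, η = 1 − T_C/T_H = 1 − 292.15/453.00 = 0.3551.
Q_H = W/η = 169/0.3551 = 476 kJ.

Q_H ≈ 476 kJ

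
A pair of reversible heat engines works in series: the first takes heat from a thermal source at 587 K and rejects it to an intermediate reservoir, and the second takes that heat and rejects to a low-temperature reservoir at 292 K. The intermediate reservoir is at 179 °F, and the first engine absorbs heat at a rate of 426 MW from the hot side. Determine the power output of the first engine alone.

T_m = 179 °F → (179 − 32) × 5/9 = 81.67 °C = 354.82 K.
First-stage efficiency η₁ = 1 − T_m/T_H = 1 − 354.82/587.00 = 0.3955.
W₁ = η₁·Q_H = 0.3955 × 426 = 169 MW.

Ẇ₁ ≈ 169 MW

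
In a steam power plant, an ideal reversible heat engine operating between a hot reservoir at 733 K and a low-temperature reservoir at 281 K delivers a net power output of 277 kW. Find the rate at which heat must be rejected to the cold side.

Q̇_C ≈ 172.2 kW

For a reversible engine, η = 1 − T_C/T_H = 1 − 281.00/733.00 = 0.6166.
Since Q_C/Q_H = T_C/T_H and Q_H = W/η, Q_C = W·T_C/(T_H − T_C) = 277 × 281.00/452.00 = 172.2 kW.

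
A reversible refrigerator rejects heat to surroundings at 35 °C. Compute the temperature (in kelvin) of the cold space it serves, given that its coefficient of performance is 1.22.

T_H = 35 °C → 35 + 273.15 = 308.15 K.
COP_R = T_C/(T_H − T_C) ⇒ T_C = T_H·COP_R/(1 + COP_R) = 308.15 × 1.22/(1 + 1.22) = 169.3 K.

T_C ≈ 169.3 K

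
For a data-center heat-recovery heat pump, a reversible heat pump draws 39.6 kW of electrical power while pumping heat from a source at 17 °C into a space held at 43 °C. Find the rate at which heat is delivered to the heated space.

Q̇_H ≈ 482 kW

T_H = 43 °C → 43 + 273.15 = 316.15 K.
T_C = 17 °C → 17 + 273.15 = 290.15 K.
COP_HP = T_H/(T_H − T_C) = 316.15/26.00 = 12.1596.
Q_H = COP_HP · W = 12.1596 × 39.6 = 482 kW.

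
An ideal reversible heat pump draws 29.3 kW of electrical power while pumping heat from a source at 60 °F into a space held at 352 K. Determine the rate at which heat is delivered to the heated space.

T_C = 60 °F → (60 − 32) × 5/9 = 15.56 °C = 288.71 K.
The Carnot heat-pump COP is COP_HP = T_H/(T_H − T_C) = 352.00/63.29 = 5.5613.
Q_H = COP_HP · W = 5.5613 × 29.3 = 162.9 kW.

Q̇_H ≈ 162.9 kW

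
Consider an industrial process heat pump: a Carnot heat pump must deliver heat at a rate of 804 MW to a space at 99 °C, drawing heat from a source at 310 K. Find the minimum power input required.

Ẇ_in ≈ 134.3 MW

T_H = 99 °C → 99 + 273.15 = 372.15 K.
For a reversible heat pump, COP_HP = T_H/(T_H − T_C) = 372.15/62.15 = 5.9879.
W = Q_H/COP_HP = 804/5.9879 = 134.3 MW.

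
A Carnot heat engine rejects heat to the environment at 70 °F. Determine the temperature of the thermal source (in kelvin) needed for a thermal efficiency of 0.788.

T_C = 70 °F → (70 − 32) × 5/9 = 21.11 °C = 294.26 K.
From η = 1 − T_C/T_H, solving for T_H gives T_H = T_C/(1 − η) = 294.26/(1 − 0.788) = 1390 K.

T_H ≈ 1390 K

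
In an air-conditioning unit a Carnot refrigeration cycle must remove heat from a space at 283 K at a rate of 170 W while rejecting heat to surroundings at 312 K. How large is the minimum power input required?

For a reversible refrigerator, COP_R = T_C/(T_H − T_C) = 283.00/29.00 = 9.7586.
W = Q_C/COP_R = 170/9.7586 = 17.42 W.

Ẇ_in ≈ 17.42 W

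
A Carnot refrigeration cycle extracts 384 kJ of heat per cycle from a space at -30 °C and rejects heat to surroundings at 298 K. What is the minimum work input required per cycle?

W_in ≈ 86.6 kJ

T_C = -30 °C → -30 + 273.15 = 243.15 K.
For a reversible refrigerator, COP_R = T_C/(T_H − T_C) = 243.15/54.85 = 4.4330.
W = Q_C/COP_R = 384/4.4330 = 86.6 kJ.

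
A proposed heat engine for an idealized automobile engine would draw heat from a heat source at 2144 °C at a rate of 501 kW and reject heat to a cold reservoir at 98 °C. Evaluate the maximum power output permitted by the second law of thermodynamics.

Ẇ_max ≈ 424 kW

T_H = 2144 °C → 2144 + 273.15 = 2417.15 K.
T_C = 98 °C → 98 + 273.15 = 371.15 K.
No engine can exceed the Carnot limit: η_max = 1 − T_C/T_H = 1 − 371.15/2417.15 = 0.8465.
W_max = η_max · Q_H = 0.8465 × 501 = 424 kW.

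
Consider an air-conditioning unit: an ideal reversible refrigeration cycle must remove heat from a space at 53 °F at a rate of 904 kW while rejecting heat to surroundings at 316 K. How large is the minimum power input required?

Ẇ_in ≈ 98.98 kW

T_C = 53 °F → (53 − 32) × 5/9 = 11.67 °C = 284.82 K.
The reversible coefficient of performance is COP_R = T_C/(T_H − T_C) = 284.82/31.18 = 9.1336.
W = Q_C/COP_R = 904/9.1336 = 98.98 kW.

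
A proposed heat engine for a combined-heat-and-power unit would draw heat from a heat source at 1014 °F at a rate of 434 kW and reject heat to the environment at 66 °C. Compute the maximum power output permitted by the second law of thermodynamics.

T_H = 1014 °F → (1014 − 32) × 5/9 = 545.56 °C = 818.71 K.
T_C = 66 °C → 66 + 273.15 = 339.15 K.
The upper bound on efficiency is η_max = 1 − T_C/T_H = 1 − 339.15/818.71 = 0.5857.
W_max = η_max · Q_H = 0.5857 × 434 = 254.2 kW.

Ẇ_max ≈ 254.2 kW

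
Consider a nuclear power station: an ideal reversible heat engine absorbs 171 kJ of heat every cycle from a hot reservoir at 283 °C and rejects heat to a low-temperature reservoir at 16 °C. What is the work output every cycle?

W ≈ 82.1 kJ

T_H = 283 °C → 283 + 273.15 = 556.15 K.
T_C = 16 °C → 16 + 273.15 = 289.15 K.
The Carnot efficiency is η = 1 − T_C/T_H = 1 − 289.15/556.15 = 0.4801.
W = η·Q_H = 0.4801 × 171 = 82.1 kJ.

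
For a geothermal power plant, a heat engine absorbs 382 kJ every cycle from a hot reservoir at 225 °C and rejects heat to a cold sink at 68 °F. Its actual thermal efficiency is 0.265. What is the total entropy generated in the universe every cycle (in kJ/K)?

T_H = 225 °C → 225 + 273.15 = 498.15 K.
T_C = 68 °F → (68 − 32) × 5/9 = 20.00 °C = 293.15 K.
W = η·Q_H = 0.265 × 382 = 101.2 kJ, so Q_C = Q_H − W = 280.8 kJ.
Entropy balance on the reservoirs: −Q_H/T_H = -0.7668 kJ/K, +Q_C/T_C = 0.9578 kJ/K.
ΔS_univ = −Q_H/T_H + Q_C/T_C = 0.191 kJ/K (> 0, since η = 0.265 < η_Carnot = 0.412).

ΔS_univ ≈ 0.191 kJ/K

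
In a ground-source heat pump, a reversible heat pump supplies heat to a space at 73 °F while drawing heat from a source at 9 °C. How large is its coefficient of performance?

T_H = 73 °F → (73 − 32) × 5/9 = 22.78 °C = 295.93 K.
T_C = 9 °C → 9 + 273.15 = 282.15 K.
For a reversible heat pump, COP_HP = T_H/(T_H − T_C) = 295.93/(295.93 − 282.15) = 21.5.

COP_HP ≈ 21.5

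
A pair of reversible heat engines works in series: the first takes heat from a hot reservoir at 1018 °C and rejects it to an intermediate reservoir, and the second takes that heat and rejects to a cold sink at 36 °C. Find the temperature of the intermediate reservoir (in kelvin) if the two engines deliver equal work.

T_H = 1018 °C → 1018 + 273.15 = 1291.15 K.
T_C = 36 °C → 36 + 273.15 = 309.15 K.
For reversible stages Q_m = Q_H·(T_m/T_H). Setting W₁ = Q_H(1 − T_m/T_H) equal to W₂ = Q_m(1 − T_C/T_m) = Q_H·(T_m − T_C)/T_H gives T_H − T_m = T_m − T_C, so T_m = (T_H + T_C)/2 = (1291.15 + 309.15)/2 = 800.2 K.

T_m ≈ 800.2 K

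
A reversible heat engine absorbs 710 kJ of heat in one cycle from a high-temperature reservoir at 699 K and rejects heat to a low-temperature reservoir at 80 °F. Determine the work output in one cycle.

T_C = 80 °F → (80 − 32) × 5/9 = 26.67 °C = 299.82 K.
η_rev = 1 − T_C/T_H = 1 − 299.82/699.00 = 0.5711.
W = η·Q_H = 0.5711 × 710 = 405.5 kJ.

W ≈ 405.5 kJ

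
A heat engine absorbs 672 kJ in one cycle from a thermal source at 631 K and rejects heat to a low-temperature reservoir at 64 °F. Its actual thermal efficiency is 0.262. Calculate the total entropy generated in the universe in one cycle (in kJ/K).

ΔS_univ ≈ 0.640 kJ/K

T_C = 64 °F → (64 − 32) × 5/9 = 17.78 °C = 290.93 K.
W = η·Q_H = 0.262 × 672 = 176.1 kJ, so Q_C = Q_H − W = 495.9 kJ.
The hot reservoir loses entropy Q_H/T_H = 672/631.00 = 1.065 kJ/K; the cold reservoir gains Q_C/T_C = 495.9/290.93 = 1.705 kJ/K.
ΔS_univ = −Q_H/T_H + Q_C/T_C = 0.640 kJ/K (> 0, since η = 0.262 < η_Carnot = 0.539).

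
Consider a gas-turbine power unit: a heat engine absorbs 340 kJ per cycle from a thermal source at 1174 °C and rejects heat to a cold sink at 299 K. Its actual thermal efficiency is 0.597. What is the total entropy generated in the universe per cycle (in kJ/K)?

T_H = 1174 °C → 1174 + 273.15 = 1447.15 K.
W = η·Q_H = 0.597 × 340 = 203.0 kJ, so Q_C = Q_H − W = 137.0 kJ.
The hot reservoir loses entropy Q_H/T_H = 340/1447.15 = 0.2349 kJ/K; the cold reservoir gains Q_C/T_C = 137.0/299.00 = 0.4583 kJ/K.
ΔS_univ = −Q_H/T_H + Q_C/T_C = 0.223 kJ/K (> 0, since η = 0.597 < η_Carnot = 0.793).

ΔS_univ ≈ 0.223 kJ/K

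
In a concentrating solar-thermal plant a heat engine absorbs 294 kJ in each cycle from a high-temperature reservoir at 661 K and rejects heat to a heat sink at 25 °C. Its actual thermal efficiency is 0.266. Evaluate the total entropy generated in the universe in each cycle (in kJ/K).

T_C = 25 °C → 25 + 273.15 = 298.15 K.
W = η·Q_H = 0.266 × 294 = 78.20 kJ, so Q_C = Q_H − W = 215.8 kJ.
Reservoir entropy changes: ΔS_H = −Q_H/T_H = −294/661.00 = -0.4448 kJ/K and ΔS_C = +Q_C/T_C = 215.8/298.15 = 0.7238 kJ/K.
ΔS_univ = −Q_H/T_H + Q_C/T_C = 0.2790 kJ/K (> 0, since η = 0.266 < η_Carnot = 0.549).

ΔS_univ ≈ 0.2790 kJ/K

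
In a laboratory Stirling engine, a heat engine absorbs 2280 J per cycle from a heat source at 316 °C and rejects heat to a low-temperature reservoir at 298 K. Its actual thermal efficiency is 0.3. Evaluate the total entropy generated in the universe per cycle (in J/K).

T_H = 316 °C → 316 + 273.15 = 589.15 K.
W = η·Q_H = 0.3 × 2280 = 684.0 J, so Q_C = Q_H − W = 1596 J.
Entropy balance on the reservoirs: −Q_H/T_H = -3.870 J/K, +Q_C/T_C = 5.356 J/K.
ΔS_univ = −Q_H/T_H + Q_C/T_C = 1.49 J/K (> 0, since η = 0.3 < η_Carnot = 0.494).

ΔS_univ ≈ 1.49 J/K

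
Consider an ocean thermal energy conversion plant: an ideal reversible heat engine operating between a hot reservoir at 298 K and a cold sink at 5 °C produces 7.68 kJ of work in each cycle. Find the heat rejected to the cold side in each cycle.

Q_C ≈ 108 kJ

T_C = 5 °C → 5 + 273.15 = 278.15 K.
η_rev = 1 − T_C/T_H = 1 − 278.15/298.00 = 0.0666.
Since Q_C/Q_H = T_C/T_H and Q_H = W/η, Q_C = W·T_C/(T_H − T_C) = 7.68 × 278.15/19.85 = 108 kJ.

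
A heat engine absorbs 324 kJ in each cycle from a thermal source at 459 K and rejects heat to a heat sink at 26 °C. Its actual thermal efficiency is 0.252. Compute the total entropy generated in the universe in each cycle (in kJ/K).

ΔS_univ ≈ 0.104 kJ/K

T_C = 26 °C → 26 + 273.15 = 299.15 K.
W = η·Q_H = 0.252 × 324 = 81.65 kJ, so Q_C = Q_H − W = 242.4 kJ.
Reservoir entropy changes: ΔS_H = −Q_H/T_H = −324/459.00 = -0.7059 kJ/K and ΔS_C = +Q_C/T_C = 242.4/299.15 = 0.8101 kJ/K.
ΔS_univ = −Q_H/T_H + Q_C/T_C = 0.104 kJ/K (> 0, since η = 0.252 < η_Carnot = 0.348).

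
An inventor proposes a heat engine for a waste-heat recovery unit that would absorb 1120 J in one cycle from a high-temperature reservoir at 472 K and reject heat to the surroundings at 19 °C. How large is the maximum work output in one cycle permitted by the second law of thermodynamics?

T_C = 19 °C → 19 + 273.15 = 292.15 K.
The upper bound on efficiency is η_max = 1 − T_C/T_H = 1 − 292.15/472.00 = 0.3810.
W_max = η_max · Q_H = 0.3810 × 1120 = 427 J.

W_max ≈ 427 J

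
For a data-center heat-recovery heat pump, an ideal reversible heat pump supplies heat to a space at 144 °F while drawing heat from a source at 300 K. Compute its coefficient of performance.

COP_HP ≈ 9.481

T_H = 144 °F → (144 − 32) × 5/9 = 62.22 °C = 335.37 K.
Reversible heating COP: COP_HP = T_H/(T_H − T_C) = 335.37/(335.37 − 300.00) = 9.481.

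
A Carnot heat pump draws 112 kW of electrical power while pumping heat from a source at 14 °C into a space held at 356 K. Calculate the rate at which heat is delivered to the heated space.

T_C = 14 °C → 14 + 273.15 = 287.15 K.
Reversible heating COP: COP_HP = T_H/(T_H − T_C) = 356.00/68.85 = 5.1707.
Q_H = COP_HP · W = 5.1707 × 112 = 579.1 kW.

Q̇_H ≈ 579.1 kW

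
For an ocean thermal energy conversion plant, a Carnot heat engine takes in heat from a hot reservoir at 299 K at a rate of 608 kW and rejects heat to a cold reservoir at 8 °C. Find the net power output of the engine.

Ẇ ≈ 36.30 kW

T_C = 8 °C → 8 + 273.15 = 281.15 K.
For a reversible engine, η = 1 − T_C/T_H = 1 − 281.15/299.00 = 0.0597.
W = η·Q_H = 0.0597 × 608 = 36.30 kW.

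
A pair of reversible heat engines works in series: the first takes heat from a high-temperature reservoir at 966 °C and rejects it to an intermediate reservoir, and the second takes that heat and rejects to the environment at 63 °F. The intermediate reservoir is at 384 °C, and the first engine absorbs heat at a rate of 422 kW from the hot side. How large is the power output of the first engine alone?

T_H = 966 °C → 966 + 273.15 = 1239.15 K.
T_C = 63 °F → (63 − 32) × 5/9 = 17.22 °C = 290.37 K.
T_m = 384 °C → 384 + 273.15 = 657.15 K.
First-stage efficiency η₁ = 1 − T_m/T_H = 1 − 657.15/1239.15 = 0.4697.
W₁ = η₁·Q_H = 0.4697 × 422 = 198 kW.

Ẇ₁ ≈ 198 kW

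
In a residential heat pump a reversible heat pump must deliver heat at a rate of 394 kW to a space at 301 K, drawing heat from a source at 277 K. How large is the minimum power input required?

Ẇ_in ≈ 31.4 kW

COP_HP = T_H/(T_H − T_C) = 301.00/24.00 = 12.5417.
W = Q_H/COP_HP = 394/12.5417 = 31.4 kW.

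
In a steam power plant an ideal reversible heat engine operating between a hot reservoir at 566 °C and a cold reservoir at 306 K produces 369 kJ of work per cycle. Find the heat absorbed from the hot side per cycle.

Q_H ≈ 581 kJ

T_H = 566 °C → 566 + 273.15 = 839.15 K.
For a reversible engine, η = 1 − T_C/T_H = 1 − 306.00/839.15 = 0.6353.
Q_H = W/η = 369/0.6353 = 581 kJ.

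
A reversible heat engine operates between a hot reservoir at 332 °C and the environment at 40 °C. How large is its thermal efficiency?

η ≈ 0.483

T_H = 332 °C → 332 + 273.15 = 605.15 K.
T_C = 40 °C → 40 + 273.15 = 313.15 K.
Carnot efficiency: η = 1 − T_C/T_H = 1 − 313.15/605.15 = 0.483.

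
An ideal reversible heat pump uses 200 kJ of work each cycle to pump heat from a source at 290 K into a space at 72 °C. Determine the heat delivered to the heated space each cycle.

T_H = 72 °C → 72 + 273.15 = 345.15 K.
COP_HP = T_H/(T_H − T_C) = 345.15/55.15 = 6.2584.
Q_H = COP_HP · W = 6.2584 × 200 = 1252 kJ.

Q_H ≈ 1252 kJ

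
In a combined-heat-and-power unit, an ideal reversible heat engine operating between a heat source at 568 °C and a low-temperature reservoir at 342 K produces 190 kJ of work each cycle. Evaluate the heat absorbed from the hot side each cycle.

T_H = 568 °C → 568 + 273.15 = 841.15 K.
Carnot efficiency: η = 1 − T_C/T_H = 1 − 342.00/841.15 = 0.5934.
Q_H = W/η = 190/0.5934 = 320 kJ.

Q_H ≈ 320 kJ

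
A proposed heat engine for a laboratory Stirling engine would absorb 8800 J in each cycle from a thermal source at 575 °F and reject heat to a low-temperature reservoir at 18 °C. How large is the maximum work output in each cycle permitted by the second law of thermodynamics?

W_max ≈ 4340 J

T_H = 575 °F → (575 − 32) × 5/9 = 301.67 °C = 574.82 K.
T_C = 18 °C → 18 + 273.15 = 291.15 K.
The upper bound on efficiency is η_max = 1 − T_C/T_H = 1 − 291.15/574.82 = 0.4935.
W_max = η_max · Q_H = 0.4935 × 8800 = 4340 J.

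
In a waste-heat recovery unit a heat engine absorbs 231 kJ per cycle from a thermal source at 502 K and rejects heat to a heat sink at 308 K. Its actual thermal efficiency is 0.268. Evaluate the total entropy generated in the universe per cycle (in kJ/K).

W = η·Q_H = 0.268 × 231 = 61.91 kJ, so Q_C = Q_H − W = 169.1 kJ.
The hot reservoir loses entropy Q_H/T_H = 231/502.00 = 0.4602 kJ/K; the cold reservoir gains Q_C/T_C = 169.1/308.00 = 0.5490 kJ/K.
ΔS_univ = −Q_H/T_H + Q_C/T_C = 0.0888 kJ/K (> 0, since η = 0.268 < η_Carnot = 0.386).

ΔS_univ ≈ 0.0888 kJ/K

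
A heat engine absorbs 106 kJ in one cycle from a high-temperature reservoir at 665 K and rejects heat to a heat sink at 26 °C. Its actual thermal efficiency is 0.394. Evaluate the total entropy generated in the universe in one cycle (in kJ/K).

T_C = 26 °C → 26 + 273.15 = 299.15 K.
W = η·Q_H = 0.394 × 106 = 41.76 kJ, so Q_C = Q_H − W = 64.24 kJ.
The hot reservoir loses entropy Q_H/T_H = 106/665.00 = 0.1594 kJ/K; the cold reservoir gains Q_C/T_C = 64.24/299.15 = 0.2147 kJ/K.
ΔS_univ = −Q_H/T_H + Q_C/T_C = 0.0553 kJ/K (> 0, since η = 0.394 < η_Carnot = 0.550).

ΔS_univ ≈ 0.0553 kJ/K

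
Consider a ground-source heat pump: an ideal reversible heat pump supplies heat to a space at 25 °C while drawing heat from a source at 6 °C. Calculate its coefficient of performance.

COP_HP ≈ 15.7

T_H = 25 °C → 25 + 273.15 = 298.15 K.
T_C = 6 °C → 6 + 273.15 = 279.15 K.
Reversible heating COP: COP_HP = T_H/(T_H − T_C) = 298.15/(298.15 − 279.15) = 15.7.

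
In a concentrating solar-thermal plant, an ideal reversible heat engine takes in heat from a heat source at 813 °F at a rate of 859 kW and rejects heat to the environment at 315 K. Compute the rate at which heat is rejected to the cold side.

T_H = 813 °F → (813 − 32) × 5/9 = 433.89 °C = 707.04 K.
The Carnot efficiency is η = 1 − T_C/T_H = 1 − 315.00/707.04 = 0.5545.
For a reversible cycle Q_C/Q_H = T_C/T_H, so Q_C = 859 × 315.00/707.04 = 383 kW.

Q̇_C ≈ 383 kW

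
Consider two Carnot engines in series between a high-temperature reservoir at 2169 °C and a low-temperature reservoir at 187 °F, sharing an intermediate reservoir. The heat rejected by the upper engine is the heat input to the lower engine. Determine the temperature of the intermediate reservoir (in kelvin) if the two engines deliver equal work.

T_H = 2169 °C → 2169 + 273.15 = 2442.15 K.
T_C = 187 °F → (187 − 32) × 5/9 = 86.11 °C = 359.26 K.
For reversible stages Q_m = Q_H·(T_m/T_H). Setting W₁ = Q_H(1 − T_m/T_H) equal to W₂ = Q_m(1 − T_C/T_m) = Q_H·(T_m − T_C)/T_H gives T_H − T_m = T_m − T_C, so T_m = (T_H + T_C)/2 = (2442.15 + 359.26)/2 = 1401 K.

T_m ≈ 1401 K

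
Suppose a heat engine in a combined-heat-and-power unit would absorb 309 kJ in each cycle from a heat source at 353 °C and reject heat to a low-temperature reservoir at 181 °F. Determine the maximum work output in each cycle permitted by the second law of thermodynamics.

W_max ≈ 133.4 kJ

T_H = 353 °C → 353 + 273.15 = 626.15 K.
T_C = 181 °F → (181 − 32) × 5/9 = 82.78 °C = 355.93 K.
By the Carnot theorem, η_max = 1 − T_C/T_H = 1 − 355.93/626.15 = 0.4316.
W_max = η_max · Q_H = 0.4316 × 309 = 133.4 kJ.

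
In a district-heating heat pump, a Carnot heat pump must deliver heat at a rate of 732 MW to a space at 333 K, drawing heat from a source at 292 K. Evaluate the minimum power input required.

Ẇ_in ≈ 90.1 MW

The Carnot heat-pump COP is COP_HP = T_H/(T_H − T_C) = 333.00/41.00 = 8.1220.
W = Q_H/COP_HP = 732/8.1220 = 90.1 MW.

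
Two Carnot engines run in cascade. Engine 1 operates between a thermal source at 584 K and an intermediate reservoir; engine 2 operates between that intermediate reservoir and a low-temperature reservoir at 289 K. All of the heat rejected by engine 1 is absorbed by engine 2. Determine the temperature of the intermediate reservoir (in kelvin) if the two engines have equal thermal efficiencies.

T_m ≈ 411 K

Equal efficiencies require 1 − T_m/T_H = 1 − T_C/T_m, i.e. T_m/T_H = T_C/T_m, so T_m = √(T_H·T_C) = √(584.00 × 289.00) = 411 K.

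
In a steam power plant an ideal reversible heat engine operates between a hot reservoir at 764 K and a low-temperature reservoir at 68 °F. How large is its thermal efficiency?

η ≈ 0.6163

T_C = 68 °F → (68 − 32) × 5/9 = 20.00 °C = 293.15 K.
The Carnot efficiency is η = 1 − T_C/T_H = 1 − 293.15/764.00 = 0.6163.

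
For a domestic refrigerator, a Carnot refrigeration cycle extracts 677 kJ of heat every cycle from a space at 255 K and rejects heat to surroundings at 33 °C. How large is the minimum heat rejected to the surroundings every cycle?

T_H = 33 °C → 33 + 273.15 = 306.15 K.
For a reversible cycle Q_H/Q_C = T_H/T_C, so Q_H = Q_C·T_H/T_C = 677 × 306.15/255.00 = 813 kJ.

Q_H ≈ 813 kJ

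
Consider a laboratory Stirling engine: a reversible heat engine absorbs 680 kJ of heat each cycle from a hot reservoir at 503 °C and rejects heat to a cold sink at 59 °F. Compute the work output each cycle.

T_H = 503 °C → 503 + 273.15 = 776.15 K.
T_C = 59 °F → (59 − 32) × 5/9 = 15.00 °C = 288.15 K.
For a reversible engine, η = 1 − T_C/T_H = 1 − 288.15/776.15 = 0.6287.
W = η·Q_H = 0.6287 × 680 = 428 kJ.

W ≈ 428 kJ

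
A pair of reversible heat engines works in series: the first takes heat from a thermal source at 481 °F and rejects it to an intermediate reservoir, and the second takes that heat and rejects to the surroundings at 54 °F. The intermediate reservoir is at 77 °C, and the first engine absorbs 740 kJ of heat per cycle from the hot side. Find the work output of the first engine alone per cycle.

T_H = 481 °F → (481 − 32) × 5/9 = 249.44 °C = 522.59 K.
T_C = 54 °F → (54 − 32) × 5/9 = 12.22 °C = 285.37 K.
T_m = 77 °C → 77 + 273.15 = 350.15 K.
First-stage efficiency η₁ = 1 − T_m/T_H = 1 − 350.15/522.59 = 0.3300.
W₁ = η₁·Q_H = 0.3300 × 740 = 244 kJ.

W₁ ≈ 244 kJ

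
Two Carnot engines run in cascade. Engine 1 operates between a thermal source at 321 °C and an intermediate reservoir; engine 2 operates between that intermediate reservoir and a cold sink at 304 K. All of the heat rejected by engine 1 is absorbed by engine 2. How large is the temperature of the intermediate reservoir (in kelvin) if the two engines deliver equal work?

T_m ≈ 449 K

T_H = 321 °C → 321 + 273.15 = 594.15 K.
For reversible stages Q_m = Q_H·(T_m/T_H). Setting W₁ = Q_H(1 − T_m/T_H) equal to W₂ = Q_m(1 − T_C/T_m) = Q_H·(T_m − T_C)/T_H gives T_H − T_m = T_m − T_C, so T_m = (T_H + T_C)/2 = (594.15 + 304.00)/2 = 449 K.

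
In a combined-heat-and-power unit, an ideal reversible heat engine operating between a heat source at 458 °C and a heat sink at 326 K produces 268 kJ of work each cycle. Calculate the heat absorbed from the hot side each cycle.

T_H = 458 °C → 458 + 273.15 = 731.15 K.
η_rev = 1 − T_C/T_H = 1 − 326.00/731.15 = 0.5541.
Q_H = W/η = 268/0.5541 = 484 kJ.

Q_H ≈ 484 kJ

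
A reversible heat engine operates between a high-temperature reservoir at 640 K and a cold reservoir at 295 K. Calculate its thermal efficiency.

η ≈ 0.539

Carnot efficiency: η = 1 − T_C/T_H = 1 − 295.00/640.00 = 0.539.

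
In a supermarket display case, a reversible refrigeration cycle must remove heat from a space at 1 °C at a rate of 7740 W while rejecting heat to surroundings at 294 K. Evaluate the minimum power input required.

Ẇ_in ≈ 560 W

T_C = 1 °C → 1 + 273.15 = 274.15 K.
The reversible coefficient of performance is COP_R = T_C/(T_H − T_C) = 274.15/19.85 = 13.8111.
W = Q_C/COP_R = 7740/13.8111 = 560 W.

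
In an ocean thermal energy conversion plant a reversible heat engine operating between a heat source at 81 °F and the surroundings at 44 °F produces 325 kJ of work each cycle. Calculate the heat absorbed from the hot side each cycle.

T_H = 81 °F → (81 − 32) × 5/9 = 27.22 °C = 300.37 K.
T_C = 44 °F → (44 − 32) × 5/9 = 6.67 °C = 279.82 K.
Carnot efficiency: η = 1 − T_C/T_H = 1 − 279.82/300.37 = 0.0684.
Q_H = W/η = 325/0.0684 = 4750 kJ.

Q_H ≈ 4750 kJ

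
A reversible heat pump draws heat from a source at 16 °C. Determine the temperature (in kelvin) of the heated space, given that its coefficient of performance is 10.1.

T_C = 16 °C → 16 + 273.15 = 289.15 K.
COP_HP = T_H/(T_H − T_C) ⇒ T_H = T_C·COP_HP/(COP_HP − 1) = 289.15 × 10.1/(10.1 − 1) = 320.9 K.

T_H ≈ 320.9 K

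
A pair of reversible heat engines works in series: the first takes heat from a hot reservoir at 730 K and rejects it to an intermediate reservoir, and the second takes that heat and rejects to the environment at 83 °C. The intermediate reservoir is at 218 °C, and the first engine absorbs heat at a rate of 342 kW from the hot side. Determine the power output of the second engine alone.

Ẇ₂ ≈ 63.2 kW

T_C = 83 °C → 83 + 273.15 = 356.15 K.
T_m = 218 °C → 218 + 273.15 = 491.15 K.
Heat entering the second stage: Q_m = Q_H·(T_m/T_H) = 342 × 491.15/730.00 = 230 kW.
Second-stage efficiency η₂ = 1 − T_C/T_m = 1 − 356.15/491.15 = 0.2749, so W₂ = η₂·Q_m = 63.2 kW.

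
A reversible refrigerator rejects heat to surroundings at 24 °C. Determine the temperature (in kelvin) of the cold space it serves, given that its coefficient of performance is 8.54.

T_H = 24 °C → 24 + 273.15 = 297.15 K.
COP_R = T_C/(T_H − T_C) ⇒ T_C = T_H·COP_R/(1 + COP_R) = 297.15 × 8.54/(1 + 8.54) = 266 K.

T_C ≈ 266 K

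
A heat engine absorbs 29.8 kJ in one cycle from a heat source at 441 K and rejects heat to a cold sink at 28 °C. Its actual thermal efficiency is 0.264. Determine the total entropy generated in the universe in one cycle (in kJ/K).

ΔS_univ ≈ 0.00526 kJ/K

T_C = 28 °C → 28 + 273.15 = 301.15 K.
W = η·Q_H = 0.264 × 29.8 = 7.867 kJ, so Q_C = Q_H − W = 21.93 kJ.
The hot reservoir loses entropy Q_H/T_H = 29.8/441.00 = 0.06757 kJ/K; the cold reservoir gains Q_C/T_C = 21.93/301.15 = 0.07283 kJ/K.
ΔS_univ = −Q_H/T_H + Q_C/T_C = 0.00526 kJ/K (> 0, since η = 0.264 < η_Carnot = 0.317).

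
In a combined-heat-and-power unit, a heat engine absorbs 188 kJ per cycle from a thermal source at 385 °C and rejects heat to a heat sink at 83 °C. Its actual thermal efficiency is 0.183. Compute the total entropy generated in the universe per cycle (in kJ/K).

ΔS_univ ≈ 0.146 kJ/K

T_H = 385 °C → 385 + 273.15 = 658.15 K.
T_C = 83 °C → 83 + 273.15 = 356.15 K.
W = η·Q_H = 0.183 × 188 = 34.40 kJ, so Q_C = Q_H − W = 153.6 kJ.
Entropy balance on the reservoirs: −Q_H/T_H = -0.2856 kJ/K, +Q_C/T_C = 0.4313 kJ/K.
ΔS_univ = −Q_H/T_H + Q_C/T_C = 0.146 kJ/K (> 0, since η = 0.183 < η_Carnot = 0.459).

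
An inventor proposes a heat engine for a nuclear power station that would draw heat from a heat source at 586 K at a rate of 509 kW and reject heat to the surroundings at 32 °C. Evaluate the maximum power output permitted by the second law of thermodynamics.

T_C = 32 °C → 32 + 273.15 = 305.15 K.
No engine can exceed the Carnot limit: η_max = 1 − T_C/T_H = 1 − 305.15/586.00 = 0.4793.
W_max = η_max · Q_H = 0.4793 × 509 = 244 kW.

Ẇ_max ≈ 244 kW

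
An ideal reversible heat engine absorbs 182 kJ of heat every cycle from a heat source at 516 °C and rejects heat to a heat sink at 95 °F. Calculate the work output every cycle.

W ≈ 110.9 kJ

T_H = 516 °C → 516 + 273.15 = 789.15 K.
T_C = 95 °F → (95 − 32) × 5/9 = 35.00 °C = 308.15 K.
Carnot efficiency: η = 1 − T_C/T_H = 1 − 308.15/789.15 = 0.6095.
W = η·Q_H = 0.6095 × 182 = 110.9 kJ.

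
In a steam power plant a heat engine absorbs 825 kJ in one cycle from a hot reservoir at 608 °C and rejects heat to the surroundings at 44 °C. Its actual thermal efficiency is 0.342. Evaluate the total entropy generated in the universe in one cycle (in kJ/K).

ΔS_univ ≈ 0.775 kJ/K

T_H = 608 °C → 608 + 273.15 = 881.15 K.
T_C = 44 °C → 44 + 273.15 = 317.15 K.
W = η·Q_H = 0.342 × 825 = 282.2 kJ, so Q_C = Q_H − W = 542.8 kJ.
Entropy balance on the reservoirs: −Q_H/T_H = -0.9363 kJ/K, +Q_C/T_C = 1.712 kJ/K.
ΔS_univ = −Q_H/T_H + Q_C/T_C = 0.775 kJ/K (> 0, since η = 0.342 < η_Carnot = 0.640).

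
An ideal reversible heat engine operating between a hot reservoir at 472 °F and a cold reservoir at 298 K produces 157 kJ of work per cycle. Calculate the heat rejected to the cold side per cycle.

Q_C ≈ 213 kJ

T_H = 472 °F → (472 − 32) × 5/9 = 244.44 °C = 517.59 K.
Carnot efficiency: η = 1 − T_C/T_H = 1 − 298.00/517.59 = 0.4243.
Since Q_C/Q_H = T_C/T_H and Q_H = W/η, Q_C = W·T_C/(T_H − T_C) = 157 × 298.00/219.59 = 213 kJ.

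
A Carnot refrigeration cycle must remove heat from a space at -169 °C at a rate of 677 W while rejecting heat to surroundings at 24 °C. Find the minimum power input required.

T_H = 24 °C → 24 + 273.15 = 297.15 K.
T_C = -169 °C → -169 + 273.15 = 104.15 K.
COP_R = T_C/(T_H − T_C) = 104.15/193.00 = 0.5396.
W = Q_C/COP_R = 677/0.5396 = 1250 W.

Ẇ_in ≈ 1250 W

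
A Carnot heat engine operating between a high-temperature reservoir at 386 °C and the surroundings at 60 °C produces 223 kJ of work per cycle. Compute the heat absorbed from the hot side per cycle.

T_H = 386 °C → 386 + 273.15 = 659.15 K.
T_C = 60 °C → 60 + 273.15 = 333.15 K.
η_rev = 1 − T_C/T_H = 1 − 333.15/659.15 = 0.4946.
Q_H = W/η = 223/0.4946 = 450.9 kJ.

Q_H ≈ 450.9 kJ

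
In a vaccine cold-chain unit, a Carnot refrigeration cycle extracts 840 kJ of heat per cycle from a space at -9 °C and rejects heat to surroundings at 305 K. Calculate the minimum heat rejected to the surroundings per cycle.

T_C = -9 °C → -9 + 273.15 = 264.15 K.
For a reversible cycle Q_H/Q_C = T_H/T_C, so Q_H = Q_C·T_H/T_C = 840 × 305.00/264.15 = 970 kJ.

Q_H ≈ 970 kJ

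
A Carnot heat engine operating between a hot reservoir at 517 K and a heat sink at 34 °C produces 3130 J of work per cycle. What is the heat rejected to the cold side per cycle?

T_C = 34 °C → 34 + 273.15 = 307.15 K.
The Carnot efficiency is η = 1 − T_C/T_H = 1 − 307.15/517.00 = 0.4059.
Since Q_C/Q_H = T_C/T_H and Q_H = W/η, Q_C = W·T_C/(T_H − T_C) = 3130 × 307.15/209.85 = 4580 J.

Q_C ≈ 4580 J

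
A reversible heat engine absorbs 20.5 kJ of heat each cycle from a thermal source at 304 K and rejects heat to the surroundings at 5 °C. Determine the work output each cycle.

T_C = 5 °C → 5 + 273.15 = 278.15 K.
For a reversible engine, η = 1 − T_C/T_H = 1 − 278.15/304.00 = 0.0850.
W = η·Q_H = 0.0850 × 20.5 = 1.74 kJ.

W ≈ 1.74 kJ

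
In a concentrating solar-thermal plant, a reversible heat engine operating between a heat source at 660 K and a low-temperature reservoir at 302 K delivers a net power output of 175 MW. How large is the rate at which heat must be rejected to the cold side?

η_rev = 1 − T_C/T_H = 1 − 302.00/660.00 = 0.5424.
Since Q_C/Q_H = T_C/T_H and Q_H = W/η, Q_C = W·T_C/(T_H − T_C) = 175 × 302.00/358.00 = 147.6 MW.

Q̇_C ≈ 147.6 MW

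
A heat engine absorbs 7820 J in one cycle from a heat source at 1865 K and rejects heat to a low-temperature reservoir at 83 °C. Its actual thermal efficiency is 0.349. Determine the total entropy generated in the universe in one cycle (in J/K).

T_C = 83 °C → 83 + 273.15 = 356.15 K.
W = η·Q_H = 0.349 × 7820 = 2729 J, so Q_C = Q_H − W = 5091 J.
The hot reservoir loses entropy Q_H/T_H = 7820/1865.00 = 4.193 J/K; the cold reservoir gains Q_C/T_C = 5091/356.15 = 14.29 J/K.
ΔS_univ = −Q_H/T_H + Q_C/T_C = 10.10 J/K (> 0, since η = 0.349 < η_Carnot = 0.809).

ΔS_univ ≈ 10.10 J/K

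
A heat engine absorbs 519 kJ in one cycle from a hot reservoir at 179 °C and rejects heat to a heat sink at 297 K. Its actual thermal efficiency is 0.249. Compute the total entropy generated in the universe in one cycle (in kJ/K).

T_H = 179 °C → 179 + 273.15 = 452.15 K.
W = η·Q_H = 0.249 × 519 = 129.2 kJ, so Q_C = Q_H − W = 389.8 kJ.
Reservoir entropy changes: ΔS_H = −Q_H/T_H = −519/452.15 = -1.148 kJ/K and ΔS_C = +Q_C/T_C = 389.8/297.00 = 1.312 kJ/K.
ΔS_univ = −Q_H/T_H + Q_C/T_C = 0.1645 kJ/K (> 0, since η = 0.249 < η_Carnot = 0.343).

ΔS_univ ≈ 0.1645 kJ/K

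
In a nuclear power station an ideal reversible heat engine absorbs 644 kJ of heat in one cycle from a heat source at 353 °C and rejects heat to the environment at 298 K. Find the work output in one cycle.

T_H = 353 °C → 353 + 273.15 = 626.15 K.
Since the cycle is reversible, η = 1 − T_C/T_H = 1 − 298.00/626.15 = 0.5241.
W = η·Q_H = 0.5241 × 644 = 337.5 kJ.

W ≈ 337.5 kJ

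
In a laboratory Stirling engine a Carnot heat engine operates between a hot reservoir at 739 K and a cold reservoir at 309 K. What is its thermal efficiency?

η_rev = 1 − T_C/T_H = 1 − 309.00/739.00 = 0.5819.

η ≈ 0.5819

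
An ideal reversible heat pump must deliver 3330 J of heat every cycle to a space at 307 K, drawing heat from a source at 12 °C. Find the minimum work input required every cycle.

T_C = 12 °C → 12 + 273.15 = 285.15 K.
For a reversible heat pump, COP_HP = T_H/(T_H − T_C) = 307.00/21.85 = 14.0503.
W = Q_H/COP_HP = 3330/14.0503 = 237.0 J.

W_in ≈ 237.0 J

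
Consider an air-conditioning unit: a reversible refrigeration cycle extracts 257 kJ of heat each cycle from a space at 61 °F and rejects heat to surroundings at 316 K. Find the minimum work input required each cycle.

T_C = 61 °F → (61 − 32) × 5/9 = 16.11 °C = 289.26 K.
COP_R = T_C/(T_H − T_C) = 289.26/26.74 = 10.8180.
W = Q_C/COP_R = 257/10.8180 = 23.76 kJ.

W_in ≈ 23.76 kJ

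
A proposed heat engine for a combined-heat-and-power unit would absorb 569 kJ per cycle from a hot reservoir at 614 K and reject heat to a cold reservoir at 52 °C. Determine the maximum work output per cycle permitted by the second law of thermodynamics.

W_max ≈ 268 kJ

T_C = 52 °C → 52 + 273.15 = 325.15 K.
By the Carnot theorem, η_max = 1 − T_C/T_H = 1 − 325.15/614.00 = 0.4704.
W_max = η_max · Q_H = 0.4704 × 569 = 268 kJ.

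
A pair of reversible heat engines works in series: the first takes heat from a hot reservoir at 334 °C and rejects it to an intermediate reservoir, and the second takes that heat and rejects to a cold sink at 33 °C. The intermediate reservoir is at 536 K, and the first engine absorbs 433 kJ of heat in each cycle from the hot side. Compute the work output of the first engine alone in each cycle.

T_H = 334 °C → 334 + 273.15 = 607.15 K.
T_C = 33 °C → 33 + 273.15 = 306.15 K.
First-stage efficiency η₁ = 1 − T_m/T_H = 1 − 536.00/607.15 = 0.1172.
W₁ = η₁·Q_H = 0.1172 × 433 = 50.7 kJ.

W₁ ≈ 50.7 kJ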